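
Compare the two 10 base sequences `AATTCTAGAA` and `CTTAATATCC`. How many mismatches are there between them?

The sequences differ at positions 1, 2, 4, 5, 8, 9, 10 (1-based) — 7 in total.

7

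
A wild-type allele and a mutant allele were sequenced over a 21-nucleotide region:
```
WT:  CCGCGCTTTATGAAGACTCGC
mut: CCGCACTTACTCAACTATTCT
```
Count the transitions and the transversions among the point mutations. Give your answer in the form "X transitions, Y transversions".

Transitions (purine↔purine or pyrimidine↔pyrimidine): 5 G→A, 19 C→T, 21 C→T.
Transversions (purine↔pyrimidine): 9 T→A, 10 A→C, 12 G→C, 15 G→C, 16 A→T, 17 C→A, 20 G→C.

3 transitions, 7 transversions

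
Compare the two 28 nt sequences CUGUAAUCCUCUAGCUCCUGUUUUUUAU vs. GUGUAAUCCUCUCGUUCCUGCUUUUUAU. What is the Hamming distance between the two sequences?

4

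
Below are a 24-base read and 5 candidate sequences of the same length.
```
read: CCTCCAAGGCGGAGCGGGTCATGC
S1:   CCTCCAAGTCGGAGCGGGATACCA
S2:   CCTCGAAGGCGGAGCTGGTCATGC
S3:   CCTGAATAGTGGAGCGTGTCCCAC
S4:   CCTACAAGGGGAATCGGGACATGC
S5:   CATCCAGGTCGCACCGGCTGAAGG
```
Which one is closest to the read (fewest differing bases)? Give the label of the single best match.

Hamming distances to read — S1: 6; S2: 2; S3: 9; S4: 5; S5: 9.
Smallest is S2 with 2 mismatches.

S2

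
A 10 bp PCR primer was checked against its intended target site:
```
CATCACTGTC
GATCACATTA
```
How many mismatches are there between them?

Mismatches (1-based): position 1: C→G; position 7: T→A; position 8: G→T; position 10: C→A.

4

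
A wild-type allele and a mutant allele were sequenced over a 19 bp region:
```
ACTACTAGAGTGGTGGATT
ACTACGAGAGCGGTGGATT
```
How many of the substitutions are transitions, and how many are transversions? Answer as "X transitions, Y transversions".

Transitions (purine↔purine or pyrimidine↔pyrimidine): 11 T→C.
Transversions (purine↔pyrimidine): 6 T→G.

1 transition, 1 transversion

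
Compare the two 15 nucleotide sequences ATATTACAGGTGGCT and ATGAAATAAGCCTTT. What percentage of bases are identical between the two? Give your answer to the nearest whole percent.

9 positions differ (3, 4, 5, 7, 9, 11, 12, 13, 14), so 6 of 15 match: 6/15 = 40%.

40%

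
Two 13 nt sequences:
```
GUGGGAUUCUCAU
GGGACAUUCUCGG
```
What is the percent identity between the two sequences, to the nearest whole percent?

62%

5 positions differ (2, 4, 5, 12, 13), so 8 of 13 match: 8/13 = 61.54%.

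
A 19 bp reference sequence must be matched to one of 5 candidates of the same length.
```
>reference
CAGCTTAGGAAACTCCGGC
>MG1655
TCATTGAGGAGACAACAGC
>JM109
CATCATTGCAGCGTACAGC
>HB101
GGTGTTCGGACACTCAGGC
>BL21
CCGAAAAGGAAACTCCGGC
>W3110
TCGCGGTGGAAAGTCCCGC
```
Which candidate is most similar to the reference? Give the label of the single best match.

Hamming distances to reference — MG1655: 9; JM109: 9; HB101: 7; BL21: 4; W3110: 7.
Smallest is BL21 with 4 mismatches.

BL21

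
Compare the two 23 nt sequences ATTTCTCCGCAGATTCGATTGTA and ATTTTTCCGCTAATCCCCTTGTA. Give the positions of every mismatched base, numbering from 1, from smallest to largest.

Scanning 1-based: 5: C/T; 11: A/T; 12: G/A; 15: T/C; 17: G/C; 18: A/C.

5, 11, 12, 15, 17, 18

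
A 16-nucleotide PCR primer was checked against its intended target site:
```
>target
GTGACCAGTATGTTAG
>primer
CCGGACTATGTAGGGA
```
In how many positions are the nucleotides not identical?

Comparing position by position, 12 positions differ: 1 (G/C), 2 (T/C), 4 (A/G), 5 (C/A), 7 (A/T), 8 (G/A), 10 (A/G), 12 (G/A), 13 (T/G), 14 (T/G), 15 (A/G), 16 (G/A).

12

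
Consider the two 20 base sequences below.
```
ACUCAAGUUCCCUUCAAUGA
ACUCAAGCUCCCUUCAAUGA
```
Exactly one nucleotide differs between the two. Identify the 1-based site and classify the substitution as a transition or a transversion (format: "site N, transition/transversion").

site 8, transition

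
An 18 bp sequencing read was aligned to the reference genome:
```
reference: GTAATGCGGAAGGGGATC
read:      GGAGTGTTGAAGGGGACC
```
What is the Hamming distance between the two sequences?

Mismatches (1-based): site 2: T→G; site 4: A→G; site 7: C→T; site 8: G→T; site 17: T→C.

5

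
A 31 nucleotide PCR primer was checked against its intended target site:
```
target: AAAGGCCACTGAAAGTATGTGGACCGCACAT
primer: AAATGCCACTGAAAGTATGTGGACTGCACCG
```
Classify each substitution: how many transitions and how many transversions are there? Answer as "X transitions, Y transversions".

1 transition, 3 transversions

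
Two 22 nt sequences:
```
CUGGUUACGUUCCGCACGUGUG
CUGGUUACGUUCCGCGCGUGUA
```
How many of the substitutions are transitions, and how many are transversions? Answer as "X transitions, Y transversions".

2 transitions, 0 transversions

Mismatches (1-based):
site 16: A→G (purine→purine, transition)
site 22: G→A (purine→purine, transition)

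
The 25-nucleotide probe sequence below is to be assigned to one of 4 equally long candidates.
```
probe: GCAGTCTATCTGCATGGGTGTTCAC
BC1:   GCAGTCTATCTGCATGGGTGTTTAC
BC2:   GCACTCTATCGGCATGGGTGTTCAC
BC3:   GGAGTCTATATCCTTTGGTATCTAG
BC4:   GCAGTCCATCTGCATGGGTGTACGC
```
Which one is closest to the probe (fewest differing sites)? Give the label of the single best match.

BC1

Hamming distances to probe — BC1: 1; BC2: 2; BC3: 9; BC4: 3.
Smallest is BC1 with 1 mismatch.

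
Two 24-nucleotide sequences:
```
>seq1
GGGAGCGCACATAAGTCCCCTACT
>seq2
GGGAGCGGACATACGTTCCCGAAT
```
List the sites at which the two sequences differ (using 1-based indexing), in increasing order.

8, 14, 17, 21, 23

Differences at site 8 (C→G), site 14 (A→C), site 17 (C→T), site 21 (T→G), site 23 (C→A).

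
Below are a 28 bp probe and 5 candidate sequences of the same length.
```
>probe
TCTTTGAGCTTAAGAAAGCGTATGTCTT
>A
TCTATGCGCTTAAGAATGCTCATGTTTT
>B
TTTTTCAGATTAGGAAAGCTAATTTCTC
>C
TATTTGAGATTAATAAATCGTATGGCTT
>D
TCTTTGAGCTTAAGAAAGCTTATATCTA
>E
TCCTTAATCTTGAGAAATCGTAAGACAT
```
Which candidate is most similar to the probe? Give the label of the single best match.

Hamming distances to probe — A: 6; B: 8; C: 5; D: 3; E: 8.
Smallest is D with 3 mismatches.

D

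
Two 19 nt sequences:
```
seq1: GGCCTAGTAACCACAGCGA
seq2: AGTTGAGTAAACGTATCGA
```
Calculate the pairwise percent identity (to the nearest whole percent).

8 positions differ (1, 3, 4, 5, 11, 13, 14, 16), so 11 of 19 match: 11/19 = 57.89%.

58%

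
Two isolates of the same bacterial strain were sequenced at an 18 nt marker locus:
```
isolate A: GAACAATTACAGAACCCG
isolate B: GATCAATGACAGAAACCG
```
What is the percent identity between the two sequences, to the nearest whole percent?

83%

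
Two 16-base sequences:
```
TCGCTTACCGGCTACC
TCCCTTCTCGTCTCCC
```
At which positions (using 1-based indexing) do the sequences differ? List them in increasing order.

3, 7, 8, 11, 14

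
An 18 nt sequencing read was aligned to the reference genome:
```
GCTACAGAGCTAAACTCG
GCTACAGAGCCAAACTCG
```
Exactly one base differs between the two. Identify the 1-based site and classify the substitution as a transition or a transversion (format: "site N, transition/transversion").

site 11, transition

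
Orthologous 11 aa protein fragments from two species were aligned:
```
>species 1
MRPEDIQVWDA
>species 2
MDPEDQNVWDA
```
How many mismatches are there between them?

3

The sequences differ at positions 2, 6, 7 (1-based) — 3 in total.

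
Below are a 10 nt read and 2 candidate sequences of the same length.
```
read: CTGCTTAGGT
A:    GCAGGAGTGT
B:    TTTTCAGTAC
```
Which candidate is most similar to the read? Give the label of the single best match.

Hamming distances to read — A: 8; B: 9.
Smallest is A with 8 mismatches.

A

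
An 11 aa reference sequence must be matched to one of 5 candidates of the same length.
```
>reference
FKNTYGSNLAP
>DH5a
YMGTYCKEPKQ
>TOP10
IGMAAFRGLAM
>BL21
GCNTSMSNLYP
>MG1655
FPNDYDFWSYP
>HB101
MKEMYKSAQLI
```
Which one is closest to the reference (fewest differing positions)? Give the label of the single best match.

DH5a differs at 9 positions; TOP10 differs at 9 positions; BL21 differs at 5 positions; MG1655 differs at 7 positions; HB101 differs at 8 positions. The closest is BL21.

BL21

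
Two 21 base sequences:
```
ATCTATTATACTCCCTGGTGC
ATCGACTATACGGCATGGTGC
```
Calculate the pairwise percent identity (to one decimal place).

Mismatches at positions 4, 6, 12, 13, 15 (1-based): 5 of 21.
Identical positions: 16/21 = 76.19% → 76.2%.

76.2%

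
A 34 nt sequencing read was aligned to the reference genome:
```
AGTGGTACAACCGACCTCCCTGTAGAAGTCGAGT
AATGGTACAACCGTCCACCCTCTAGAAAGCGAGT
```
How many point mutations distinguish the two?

6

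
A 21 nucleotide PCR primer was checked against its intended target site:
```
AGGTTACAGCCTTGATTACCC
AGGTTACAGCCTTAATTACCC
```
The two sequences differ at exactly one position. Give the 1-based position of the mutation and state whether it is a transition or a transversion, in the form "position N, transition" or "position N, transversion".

position 14, transition

Position 14 changes G→A. G is a purine and A is a purine, so this is a transition.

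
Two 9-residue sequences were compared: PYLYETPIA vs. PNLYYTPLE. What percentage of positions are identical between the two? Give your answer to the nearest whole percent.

Mismatches at positions 2, 5, 8, 9 (1-based): 4 of 9.
Identical positions: 5/9 = 55.56% → 56%.

56%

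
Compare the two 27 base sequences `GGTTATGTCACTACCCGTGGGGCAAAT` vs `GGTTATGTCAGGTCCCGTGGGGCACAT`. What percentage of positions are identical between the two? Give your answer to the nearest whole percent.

Mismatches at positions 11, 12, 13, 25 (1-based): 4 of 27.
Identical positions: 23/27 = 85.19% → 85%.

85%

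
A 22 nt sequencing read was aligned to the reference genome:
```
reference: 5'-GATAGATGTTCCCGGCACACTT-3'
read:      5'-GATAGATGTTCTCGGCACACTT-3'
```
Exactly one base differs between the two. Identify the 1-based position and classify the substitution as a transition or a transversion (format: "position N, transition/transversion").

The sequences differ only at position 12: C→T (pyrimidine→pyrimidine), a transition.

position 12, transition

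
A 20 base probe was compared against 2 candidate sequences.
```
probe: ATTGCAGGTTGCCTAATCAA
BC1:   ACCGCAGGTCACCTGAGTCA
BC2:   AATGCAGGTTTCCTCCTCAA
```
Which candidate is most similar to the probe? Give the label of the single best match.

BC2

Hamming distances to probe — BC1: 8; BC2: 4.
Smallest is BC2 with 4 mismatches.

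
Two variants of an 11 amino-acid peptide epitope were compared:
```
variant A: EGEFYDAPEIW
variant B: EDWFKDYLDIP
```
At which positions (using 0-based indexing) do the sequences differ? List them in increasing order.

Differences at position 1 (G→D), position 2 (E→W), position 4 (Y→K), position 6 (A→Y), position 7 (P→L), position 8 (E→D), position 10 (W→P).

1, 2, 4, 6, 7, 8, 10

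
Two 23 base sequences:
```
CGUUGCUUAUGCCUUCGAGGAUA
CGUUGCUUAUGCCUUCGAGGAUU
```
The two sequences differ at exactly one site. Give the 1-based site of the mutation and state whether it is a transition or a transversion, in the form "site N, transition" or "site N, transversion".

site 23, transversion

The sequences differ only at site 23: A→U (purine→pyrimidine), a transversion.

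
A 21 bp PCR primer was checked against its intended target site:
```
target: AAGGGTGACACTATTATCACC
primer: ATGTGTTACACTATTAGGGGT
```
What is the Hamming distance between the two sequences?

Comparing position by position, 8 positions differ: 2 (A/T), 4 (G/T), 7 (G/T), 17 (T/G), 18 (C/G), 19 (A/G), 20 (C/G), 21 (C/T).

8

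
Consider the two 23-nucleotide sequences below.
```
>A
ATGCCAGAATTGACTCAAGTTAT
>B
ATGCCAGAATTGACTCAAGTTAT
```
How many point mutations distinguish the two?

The two sequences are identical at every position.

0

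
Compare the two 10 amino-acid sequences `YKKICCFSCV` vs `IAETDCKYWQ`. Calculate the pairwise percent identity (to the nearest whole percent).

10%

9 positions differ (1, 2, 3, 4, 5, 7, 8, 9, 10), so 1 of 10 match: 1/10 = 10%.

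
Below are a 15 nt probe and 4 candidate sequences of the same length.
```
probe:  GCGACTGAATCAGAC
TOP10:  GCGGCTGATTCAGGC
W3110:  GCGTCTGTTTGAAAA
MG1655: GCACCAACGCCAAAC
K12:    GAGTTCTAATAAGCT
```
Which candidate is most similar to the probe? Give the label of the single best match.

TOP10 differs at 3 sites; W3110 differs at 6 sites; MG1655 differs at 8 sites; K12 differs at 8 sites. The closest is TOP10.

TOP10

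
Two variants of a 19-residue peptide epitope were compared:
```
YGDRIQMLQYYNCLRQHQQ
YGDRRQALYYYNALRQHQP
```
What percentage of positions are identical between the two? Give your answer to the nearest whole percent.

74%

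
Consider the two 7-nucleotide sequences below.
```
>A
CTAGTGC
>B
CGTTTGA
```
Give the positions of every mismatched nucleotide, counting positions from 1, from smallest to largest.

Differences at position 2 (T→G), position 3 (A→T), position 4 (G→T), position 7 (C→A).

2, 3, 4, 7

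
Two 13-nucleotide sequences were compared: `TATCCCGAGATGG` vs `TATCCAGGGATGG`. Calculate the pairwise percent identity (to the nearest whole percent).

85%

2 positions differ (6, 8), so 11 of 13 match: 11/13 = 84.62%.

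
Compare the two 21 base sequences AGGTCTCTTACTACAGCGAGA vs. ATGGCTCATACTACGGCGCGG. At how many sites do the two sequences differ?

The sequences differ at sites 2, 4, 8, 15, 19, 21 (1-based) — 6 in total.

6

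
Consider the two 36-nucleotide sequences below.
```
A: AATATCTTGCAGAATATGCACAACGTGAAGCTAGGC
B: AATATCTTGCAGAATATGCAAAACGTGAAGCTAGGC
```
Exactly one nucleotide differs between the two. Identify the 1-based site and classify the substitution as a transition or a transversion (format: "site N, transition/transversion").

The sequences differ only at site 21: C→A (pyrimidine→purine), a transversion.

site 21, transversion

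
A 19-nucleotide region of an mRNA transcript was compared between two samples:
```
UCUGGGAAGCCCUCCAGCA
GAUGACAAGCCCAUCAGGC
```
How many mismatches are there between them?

Comparing position by position, 8 sites differ: 1 (U/G), 2 (C/A), 5 (G/A), 6 (G/C), 13 (U/A), 14 (C/U), 18 (C/G), 19 (A/C).

8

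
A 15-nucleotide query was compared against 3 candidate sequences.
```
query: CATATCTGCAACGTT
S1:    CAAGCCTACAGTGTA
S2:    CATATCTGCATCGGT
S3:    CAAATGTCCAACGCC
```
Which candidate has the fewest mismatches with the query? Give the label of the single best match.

S2

S1 differs at 7 bases; S2 differs at 2 bases; S3 differs at 5 bases. The closest is S2.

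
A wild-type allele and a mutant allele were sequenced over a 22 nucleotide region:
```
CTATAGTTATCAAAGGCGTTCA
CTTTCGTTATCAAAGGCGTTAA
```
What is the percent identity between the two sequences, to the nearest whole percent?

Mismatches at positions 3, 5, 21 (1-based): 3 of 22.
Identical positions: 19/22 = 86.36% → 86%.

86%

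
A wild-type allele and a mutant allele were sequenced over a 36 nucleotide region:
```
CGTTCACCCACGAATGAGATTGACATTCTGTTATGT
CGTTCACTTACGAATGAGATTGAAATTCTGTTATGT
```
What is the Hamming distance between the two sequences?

3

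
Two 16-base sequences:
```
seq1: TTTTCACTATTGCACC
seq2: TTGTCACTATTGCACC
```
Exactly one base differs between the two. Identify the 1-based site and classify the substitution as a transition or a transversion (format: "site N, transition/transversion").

The sequences differ only at site 3: T→G (pyrimidine→purine), a transversion.

site 3, transversion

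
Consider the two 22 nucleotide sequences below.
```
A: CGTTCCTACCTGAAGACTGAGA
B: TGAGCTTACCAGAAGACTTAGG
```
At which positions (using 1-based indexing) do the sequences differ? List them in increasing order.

Scanning 1-based: 1: C/T; 3: T/A; 4: T/G; 6: C/T; 11: T/A; 19: G/T; 22: A/G.

1, 3, 4, 6, 11, 19, 22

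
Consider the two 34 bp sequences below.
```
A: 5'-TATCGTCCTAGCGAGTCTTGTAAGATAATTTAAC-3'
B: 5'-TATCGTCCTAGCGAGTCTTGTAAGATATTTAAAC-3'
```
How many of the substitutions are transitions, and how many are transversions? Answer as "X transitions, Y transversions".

Transitions (purine↔purine or pyrimidine↔pyrimidine): none.
Transversions (purine↔pyrimidine): 28 A→T, 31 T→A.

0 transitions, 2 transversions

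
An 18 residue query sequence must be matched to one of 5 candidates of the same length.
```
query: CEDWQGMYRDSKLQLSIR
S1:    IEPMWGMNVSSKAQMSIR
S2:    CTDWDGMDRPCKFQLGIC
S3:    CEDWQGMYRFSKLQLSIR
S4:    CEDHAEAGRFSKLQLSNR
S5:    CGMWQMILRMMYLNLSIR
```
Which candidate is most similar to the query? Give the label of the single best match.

Hamming distances to query — S1: 9; S2: 8; S3: 1; S4: 7; S5: 9.
Smallest is S3 with 1 mismatch.

S3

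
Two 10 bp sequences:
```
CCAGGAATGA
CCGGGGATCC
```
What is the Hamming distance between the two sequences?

4

The sequences differ at bases 3, 6, 9, 10 (1-based) — 4 in total.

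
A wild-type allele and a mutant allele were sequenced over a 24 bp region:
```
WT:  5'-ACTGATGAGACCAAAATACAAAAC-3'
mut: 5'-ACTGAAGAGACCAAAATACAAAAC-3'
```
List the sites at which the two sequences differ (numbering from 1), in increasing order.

6

Differences at site 6 (T→A).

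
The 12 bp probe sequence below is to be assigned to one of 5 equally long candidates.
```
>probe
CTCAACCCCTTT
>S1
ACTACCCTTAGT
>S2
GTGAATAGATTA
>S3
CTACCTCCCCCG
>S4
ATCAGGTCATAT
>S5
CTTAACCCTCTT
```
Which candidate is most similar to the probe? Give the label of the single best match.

S5

S1 differs at 8 positions; S2 differs at 7 positions; S3 differs at 7 positions; S4 differs at 6 positions; S5 differs at 3 positions. The closest is S5.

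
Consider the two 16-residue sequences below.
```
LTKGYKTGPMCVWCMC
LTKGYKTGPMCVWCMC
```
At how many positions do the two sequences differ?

The two sequences are identical at every position.

0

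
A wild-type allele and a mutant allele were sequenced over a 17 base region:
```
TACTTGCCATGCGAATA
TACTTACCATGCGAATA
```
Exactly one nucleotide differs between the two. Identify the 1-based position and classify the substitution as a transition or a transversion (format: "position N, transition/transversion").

position 6, transition

The sequences differ only at position 6: G→A (purine→purine), a transition.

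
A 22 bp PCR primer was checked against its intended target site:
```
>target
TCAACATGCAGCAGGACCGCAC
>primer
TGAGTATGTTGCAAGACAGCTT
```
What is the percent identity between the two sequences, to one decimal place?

59.1%

9 positions differ (2, 4, 5, 9, 10, 14, 18, 21, 22), so 13 of 22 match: 13/22 = 59.09%.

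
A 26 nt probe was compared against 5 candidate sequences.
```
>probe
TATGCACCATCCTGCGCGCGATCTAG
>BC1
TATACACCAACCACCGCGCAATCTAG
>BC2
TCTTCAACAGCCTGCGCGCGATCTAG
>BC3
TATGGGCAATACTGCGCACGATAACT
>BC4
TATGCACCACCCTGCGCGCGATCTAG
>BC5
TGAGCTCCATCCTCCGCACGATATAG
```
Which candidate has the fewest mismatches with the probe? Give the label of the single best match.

Hamming distances to probe — BC1: 5; BC2: 4; BC3: 9; BC4: 1; BC5: 6.
Smallest is BC4 with 1 mismatch.

BC4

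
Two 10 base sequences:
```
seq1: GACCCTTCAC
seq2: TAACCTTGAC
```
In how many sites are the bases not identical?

Mismatches (1-based): site 1: G→T; site 3: C→A; site 8: C→G.

3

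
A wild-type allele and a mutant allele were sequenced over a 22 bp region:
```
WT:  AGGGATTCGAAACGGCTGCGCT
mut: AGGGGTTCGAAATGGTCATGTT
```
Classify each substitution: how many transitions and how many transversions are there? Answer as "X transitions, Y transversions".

7 transitions, 0 transversions

Mismatches (1-based):
position 5: A→G (purine→purine, transition)
position 13: C→T (pyrimidine→pyrimidine, transition)
position 16: C→T (pyrimidine→pyrimidine, transition)
position 17: T→C (pyrimidine→pyrimidine, transition)
position 18: G→A (purine→purine, transition)
position 19: C→T (pyrimidine→pyrimidine, transition)
position 21: C→T (pyrimidine→pyrimidine, transition)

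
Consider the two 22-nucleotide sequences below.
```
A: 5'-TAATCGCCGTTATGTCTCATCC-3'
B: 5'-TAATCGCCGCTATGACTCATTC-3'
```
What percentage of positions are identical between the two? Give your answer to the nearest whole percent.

86%

3 positions differ (10, 15, 21), so 19 of 22 match: 19/22 = 86.36%.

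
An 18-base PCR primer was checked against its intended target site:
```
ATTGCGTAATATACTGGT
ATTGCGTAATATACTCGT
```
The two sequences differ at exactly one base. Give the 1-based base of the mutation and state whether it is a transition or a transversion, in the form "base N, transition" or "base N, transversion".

Base 16 changes G→C. G is a purine and C is a pyrimidine, so this is a transversion.

base 16, transversion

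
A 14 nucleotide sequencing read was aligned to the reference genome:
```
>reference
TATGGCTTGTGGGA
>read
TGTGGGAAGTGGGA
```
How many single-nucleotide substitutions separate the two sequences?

Comparing position by position, 4 sites differ: 2 (A/G), 6 (C/G), 7 (T/A), 8 (T/A).

4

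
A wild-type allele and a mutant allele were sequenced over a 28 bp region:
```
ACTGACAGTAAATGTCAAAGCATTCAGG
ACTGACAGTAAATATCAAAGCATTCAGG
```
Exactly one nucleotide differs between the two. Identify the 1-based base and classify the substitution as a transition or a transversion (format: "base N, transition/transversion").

base 14, transition

The sequences differ only at base 14: G→A (purine→purine), a transition.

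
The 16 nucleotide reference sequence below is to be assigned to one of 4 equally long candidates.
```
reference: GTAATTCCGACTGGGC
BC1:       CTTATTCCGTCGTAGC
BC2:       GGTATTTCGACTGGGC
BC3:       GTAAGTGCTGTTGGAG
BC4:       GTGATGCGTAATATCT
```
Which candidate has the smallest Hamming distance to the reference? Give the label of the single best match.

BC2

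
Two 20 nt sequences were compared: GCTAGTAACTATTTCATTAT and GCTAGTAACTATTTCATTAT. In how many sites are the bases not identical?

No positions differ; the sequences are identical.

0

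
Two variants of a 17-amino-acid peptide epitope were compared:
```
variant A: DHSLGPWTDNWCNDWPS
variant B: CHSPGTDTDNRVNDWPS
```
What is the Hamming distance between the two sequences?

6

Comparing position by position, 6 positions differ: 1 (D/C), 4 (L/P), 6 (P/T), 7 (W/D), 11 (W/R), 12 (C/V).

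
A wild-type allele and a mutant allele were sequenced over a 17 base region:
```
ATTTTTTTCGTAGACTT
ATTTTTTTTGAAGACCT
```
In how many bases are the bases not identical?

3

Comparing position by position, 3 bases differ: 9 (C/T), 11 (T/A), 16 (T/C).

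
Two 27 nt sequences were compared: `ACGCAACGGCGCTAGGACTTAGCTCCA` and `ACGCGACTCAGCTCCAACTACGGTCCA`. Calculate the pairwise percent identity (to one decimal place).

Mismatches at positions 5, 8, 9, 10, 14, 15, 16, 20, 21, 23 (1-based): 10 of 27.
Identical positions: 17/27 = 62.96% → 63.0%.

63.0%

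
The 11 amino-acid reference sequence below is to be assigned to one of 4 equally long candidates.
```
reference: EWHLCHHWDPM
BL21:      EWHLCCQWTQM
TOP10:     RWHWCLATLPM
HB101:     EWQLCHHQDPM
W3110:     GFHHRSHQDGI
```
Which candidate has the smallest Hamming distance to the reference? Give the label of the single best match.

HB101

BL21 differs at 4 positions; TOP10 differs at 6 positions; HB101 differs at 2 positions; W3110 differs at 8 positions. The closest is HB101.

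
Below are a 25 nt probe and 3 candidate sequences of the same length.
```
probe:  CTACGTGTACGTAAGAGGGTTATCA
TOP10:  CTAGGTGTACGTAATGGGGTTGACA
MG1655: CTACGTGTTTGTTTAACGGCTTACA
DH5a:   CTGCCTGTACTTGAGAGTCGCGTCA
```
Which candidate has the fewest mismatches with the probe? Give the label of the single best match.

TOP10

TOP10 differs at 5 bases; MG1655 differs at 9 bases; DH5a differs at 9 bases. The closest is TOP10.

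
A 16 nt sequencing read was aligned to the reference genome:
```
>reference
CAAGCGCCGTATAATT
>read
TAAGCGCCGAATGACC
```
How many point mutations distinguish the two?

Mismatches (1-based): position 1: C→T; position 10: T→A; position 13: A→G; position 15: T→C; position 16: T→C.

5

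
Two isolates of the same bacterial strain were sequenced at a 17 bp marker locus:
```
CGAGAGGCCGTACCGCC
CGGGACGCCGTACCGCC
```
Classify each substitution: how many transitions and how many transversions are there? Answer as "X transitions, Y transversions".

1 transition, 1 transversion

Mismatches (1-based):
base 3: A→G (purine→purine, transition)
base 6: G→C (purine→pyrimidine, transversion)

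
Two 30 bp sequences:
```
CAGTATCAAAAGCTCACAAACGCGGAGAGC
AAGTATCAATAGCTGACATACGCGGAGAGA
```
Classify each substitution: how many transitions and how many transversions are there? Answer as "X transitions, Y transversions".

0 transitions, 5 transversions

Mismatches (1-based):
site 1: C→A (pyrimidine→purine, transversion)
site 10: A→T (purine→pyrimidine, transversion)
site 15: C→G (pyrimidine→purine, transversion)
site 19: A→T (purine→pyrimidine, transversion)
site 30: C→A (pyrimidine→purine, transversion)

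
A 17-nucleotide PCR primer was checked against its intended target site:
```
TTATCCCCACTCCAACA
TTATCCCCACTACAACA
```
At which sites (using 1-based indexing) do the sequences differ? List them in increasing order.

12

Differences at site 12 (C→A).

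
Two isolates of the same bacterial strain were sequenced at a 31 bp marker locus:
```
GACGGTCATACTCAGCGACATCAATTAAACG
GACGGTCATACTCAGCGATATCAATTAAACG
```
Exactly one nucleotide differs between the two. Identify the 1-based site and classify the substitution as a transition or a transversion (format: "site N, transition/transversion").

site 19, transition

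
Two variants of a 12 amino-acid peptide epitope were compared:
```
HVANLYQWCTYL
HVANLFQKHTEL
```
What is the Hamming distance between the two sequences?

4

Mismatches (1-based): residue 6: Y→F; residue 8: W→K; residue 9: C→H; residue 11: Y→E.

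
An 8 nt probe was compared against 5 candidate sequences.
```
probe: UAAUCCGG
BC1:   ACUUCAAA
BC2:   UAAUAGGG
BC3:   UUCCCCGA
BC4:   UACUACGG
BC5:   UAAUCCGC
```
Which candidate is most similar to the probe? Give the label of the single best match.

Hamming distances to probe — BC1: 6; BC2: 2; BC3: 4; BC4: 2; BC5: 1.
Smallest is BC5 with 1 mismatch.

BC5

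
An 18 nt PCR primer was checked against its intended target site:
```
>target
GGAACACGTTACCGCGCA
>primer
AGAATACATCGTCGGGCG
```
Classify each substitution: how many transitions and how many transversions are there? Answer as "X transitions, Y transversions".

7 transitions, 1 transversion

Transitions (purine↔purine or pyrimidine↔pyrimidine): 1 G→A, 5 C→T, 8 G→A, 10 T→C, 11 A→G, 12 C→T, 18 A→G.
Transversions (purine↔pyrimidine): 15 C→G.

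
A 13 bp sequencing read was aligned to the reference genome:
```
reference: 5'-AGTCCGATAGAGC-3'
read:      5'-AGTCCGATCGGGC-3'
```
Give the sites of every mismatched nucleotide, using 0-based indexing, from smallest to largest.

8, 10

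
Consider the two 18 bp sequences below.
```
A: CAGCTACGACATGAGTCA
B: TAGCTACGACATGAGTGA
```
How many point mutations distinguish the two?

The sequences differ at sites 1, 17 (1-based) — 2 in total.

2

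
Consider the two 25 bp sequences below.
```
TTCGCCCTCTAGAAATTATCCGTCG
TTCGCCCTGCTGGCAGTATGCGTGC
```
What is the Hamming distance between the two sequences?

9

The sequences differ at sites 9, 10, 11, 13, 14, 16, 20, 24, 25 (1-based) — 9 in total.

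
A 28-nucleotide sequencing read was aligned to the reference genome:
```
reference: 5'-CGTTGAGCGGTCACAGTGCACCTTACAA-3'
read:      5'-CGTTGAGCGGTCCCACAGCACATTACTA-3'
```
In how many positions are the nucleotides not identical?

Mismatches (1-based): position 13: A→C; position 16: G→C; position 17: T→A; position 22: C→A; position 27: A→T.

5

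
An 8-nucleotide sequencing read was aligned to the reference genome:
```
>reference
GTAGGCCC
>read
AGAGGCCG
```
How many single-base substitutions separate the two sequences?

3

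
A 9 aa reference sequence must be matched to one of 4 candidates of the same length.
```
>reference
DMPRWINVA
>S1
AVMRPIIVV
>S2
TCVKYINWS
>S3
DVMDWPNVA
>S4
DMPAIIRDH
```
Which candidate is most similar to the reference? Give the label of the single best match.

S3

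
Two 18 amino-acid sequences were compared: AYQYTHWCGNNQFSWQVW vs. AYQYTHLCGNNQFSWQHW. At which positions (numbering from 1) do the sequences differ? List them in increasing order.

7, 17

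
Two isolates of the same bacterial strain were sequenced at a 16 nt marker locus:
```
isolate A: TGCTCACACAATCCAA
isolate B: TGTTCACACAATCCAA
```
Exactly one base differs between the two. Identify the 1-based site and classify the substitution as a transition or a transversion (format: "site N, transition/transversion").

Site 3 changes C→T. C is a pyrimidine and T is a pyrimidine, so this is a transition.

site 3, transition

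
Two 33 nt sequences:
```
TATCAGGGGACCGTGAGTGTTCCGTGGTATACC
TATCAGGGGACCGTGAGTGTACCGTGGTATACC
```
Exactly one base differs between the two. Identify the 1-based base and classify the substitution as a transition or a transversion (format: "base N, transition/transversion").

The sequences differ only at base 21: T→A (pyrimidine→purine), a transversion.

base 21, transversion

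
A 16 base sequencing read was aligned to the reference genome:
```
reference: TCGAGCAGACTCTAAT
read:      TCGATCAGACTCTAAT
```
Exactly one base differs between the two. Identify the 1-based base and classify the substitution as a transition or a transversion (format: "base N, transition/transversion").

base 5, transversion

The sequences differ only at base 5: G→T (purine→pyrimidine), a transversion.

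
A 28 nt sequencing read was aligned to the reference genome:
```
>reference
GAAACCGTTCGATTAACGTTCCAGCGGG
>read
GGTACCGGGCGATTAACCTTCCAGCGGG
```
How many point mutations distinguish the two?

5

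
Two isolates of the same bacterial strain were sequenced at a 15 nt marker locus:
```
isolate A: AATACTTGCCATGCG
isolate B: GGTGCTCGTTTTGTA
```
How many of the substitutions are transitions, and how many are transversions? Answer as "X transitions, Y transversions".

8 transitions, 1 transversion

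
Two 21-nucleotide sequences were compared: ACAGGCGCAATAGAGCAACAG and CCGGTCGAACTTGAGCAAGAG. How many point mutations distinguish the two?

Mismatches (1-based): site 1: A→C; site 3: A→G; site 5: G→T; site 8: C→A; site 10: A→C; site 12: A→T; site 19: C→G.

7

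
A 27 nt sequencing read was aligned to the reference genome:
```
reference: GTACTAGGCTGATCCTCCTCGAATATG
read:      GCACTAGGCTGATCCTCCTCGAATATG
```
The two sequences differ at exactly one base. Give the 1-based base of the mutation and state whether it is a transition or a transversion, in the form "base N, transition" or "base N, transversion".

Base 2 changes T→C. T is a pyrimidine and C is a pyrimidine, so this is a transition.

base 2, transition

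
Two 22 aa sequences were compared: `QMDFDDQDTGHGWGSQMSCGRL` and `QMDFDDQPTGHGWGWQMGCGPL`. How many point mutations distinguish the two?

The sequences differ at residues 8, 15, 18, 21 (1-based) — 4 in total.

4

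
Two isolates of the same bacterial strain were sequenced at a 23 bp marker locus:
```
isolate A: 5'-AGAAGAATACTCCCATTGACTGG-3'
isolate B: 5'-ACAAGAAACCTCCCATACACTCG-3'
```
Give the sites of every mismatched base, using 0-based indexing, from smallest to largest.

Scanning 0-based: 1: G/C; 7: T/A; 8: A/C; 16: T/A; 17: G/C; 21: G/C.

1, 7, 8, 16, 17, 21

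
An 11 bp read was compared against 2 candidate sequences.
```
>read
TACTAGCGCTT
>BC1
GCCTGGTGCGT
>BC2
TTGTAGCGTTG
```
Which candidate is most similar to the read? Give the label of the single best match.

BC1 differs at 5 sites; BC2 differs at 4 sites. The closest is BC2.

BC2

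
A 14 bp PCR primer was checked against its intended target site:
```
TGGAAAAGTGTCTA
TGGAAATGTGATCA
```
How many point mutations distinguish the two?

The sequences differ at positions 7, 11, 12, 13 (1-based) — 4 in total.

4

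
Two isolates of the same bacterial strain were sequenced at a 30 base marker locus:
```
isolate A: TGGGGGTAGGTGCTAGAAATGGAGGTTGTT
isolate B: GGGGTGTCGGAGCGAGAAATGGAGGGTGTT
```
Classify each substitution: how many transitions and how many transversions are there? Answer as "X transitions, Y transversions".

0 transitions, 6 transversions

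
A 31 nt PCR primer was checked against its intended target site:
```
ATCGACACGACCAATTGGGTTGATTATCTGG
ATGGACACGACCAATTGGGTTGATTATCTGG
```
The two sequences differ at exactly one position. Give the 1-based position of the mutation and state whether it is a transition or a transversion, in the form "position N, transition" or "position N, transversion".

The sequences differ only at position 3: C→G (pyrimidine→purine), a transversion.

position 3, transversion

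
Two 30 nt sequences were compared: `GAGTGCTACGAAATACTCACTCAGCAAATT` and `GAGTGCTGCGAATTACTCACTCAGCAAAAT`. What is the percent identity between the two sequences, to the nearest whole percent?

90%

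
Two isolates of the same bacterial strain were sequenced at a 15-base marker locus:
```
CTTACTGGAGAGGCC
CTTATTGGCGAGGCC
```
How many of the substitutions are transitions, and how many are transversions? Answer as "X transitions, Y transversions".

Mismatches (1-based):
base 5: C→T (pyrimidine→pyrimidine, transition)
base 9: A→C (purine→pyrimidine, transversion)

1 transition, 1 transversion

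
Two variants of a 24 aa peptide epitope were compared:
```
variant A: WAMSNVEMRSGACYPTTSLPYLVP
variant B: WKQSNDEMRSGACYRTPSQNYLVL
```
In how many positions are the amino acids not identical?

Comparing position by position, 8 positions differ: 2 (A/K), 3 (M/Q), 6 (V/D), 15 (P/R), 17 (T/P), 19 (L/Q), 20 (P/N), 24 (P/L).

8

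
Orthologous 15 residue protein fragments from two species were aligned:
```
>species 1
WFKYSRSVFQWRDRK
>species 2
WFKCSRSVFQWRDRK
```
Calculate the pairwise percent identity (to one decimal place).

93.3%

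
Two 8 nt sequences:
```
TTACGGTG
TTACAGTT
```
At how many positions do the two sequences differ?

Comparing position by position, 2 positions differ: 5 (G/A), 8 (G/T).

2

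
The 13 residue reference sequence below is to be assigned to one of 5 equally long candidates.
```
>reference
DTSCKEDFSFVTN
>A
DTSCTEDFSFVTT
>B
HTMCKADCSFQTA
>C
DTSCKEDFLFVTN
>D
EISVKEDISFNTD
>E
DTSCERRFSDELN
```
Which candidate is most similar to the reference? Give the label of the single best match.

C

A differs at 2 positions; B differs at 6 positions; C differs at 1 position; D differs at 6 positions; E differs at 6 positions. The closest is C.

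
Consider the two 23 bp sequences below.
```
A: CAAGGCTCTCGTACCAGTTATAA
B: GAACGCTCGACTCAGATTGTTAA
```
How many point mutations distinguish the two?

11

Comparing position by position, 11 positions differ: 1 (C/G), 4 (G/C), 9 (T/G), 10 (C/A), 11 (G/C), 13 (A/C), 14 (C/A), 15 (C/G), 17 (G/T), 19 (T/G), 20 (A/T).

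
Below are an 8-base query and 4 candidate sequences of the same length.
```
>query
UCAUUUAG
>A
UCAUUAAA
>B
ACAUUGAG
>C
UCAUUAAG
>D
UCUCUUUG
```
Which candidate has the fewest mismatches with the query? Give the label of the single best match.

C

A differs at 2 positions; B differs at 2 positions; C differs at 1 position; D differs at 3 positions. The closest is C.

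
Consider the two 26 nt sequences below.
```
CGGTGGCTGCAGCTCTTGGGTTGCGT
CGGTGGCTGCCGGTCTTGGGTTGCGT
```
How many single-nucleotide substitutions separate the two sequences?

2

Comparing position by position, 2 bases differ: 11 (A/C), 13 (C/G).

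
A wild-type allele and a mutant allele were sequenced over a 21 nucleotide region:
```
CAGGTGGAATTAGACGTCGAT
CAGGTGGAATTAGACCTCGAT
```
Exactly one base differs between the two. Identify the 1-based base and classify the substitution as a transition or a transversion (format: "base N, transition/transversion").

base 16, transversion

Base 16 changes G→C. G is a purine and C is a pyrimidine, so this is a transversion.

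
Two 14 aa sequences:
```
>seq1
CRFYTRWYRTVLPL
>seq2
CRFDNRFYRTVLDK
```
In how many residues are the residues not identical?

5

Comparing position by position, 5 residues differ: 4 (Y/D), 5 (T/N), 7 (W/F), 13 (P/D), 14 (L/K).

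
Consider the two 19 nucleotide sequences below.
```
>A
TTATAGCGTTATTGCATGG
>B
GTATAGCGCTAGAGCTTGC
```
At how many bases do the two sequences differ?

Mismatches (1-based): base 1: T→G; base 9: T→C; base 12: T→G; base 13: T→A; base 16: A→T; base 19: G→C.

6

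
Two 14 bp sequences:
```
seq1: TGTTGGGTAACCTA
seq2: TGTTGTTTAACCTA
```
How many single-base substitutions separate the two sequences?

2

Mismatches (1-based): site 6: G→T; site 7: G→T.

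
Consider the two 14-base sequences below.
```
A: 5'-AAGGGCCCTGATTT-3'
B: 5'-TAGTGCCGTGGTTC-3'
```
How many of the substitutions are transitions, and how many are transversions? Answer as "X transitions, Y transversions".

Mismatches (1-based):
position 1: A→T (purine→pyrimidine, transversion)
position 4: G→T (purine→pyrimidine, transversion)
position 8: C→G (pyrimidine→purine, transversion)
position 11: A→G (purine→purine, transition)
position 14: T→C (pyrimidine→pyrimidine, transition)

2 transitions, 3 transversions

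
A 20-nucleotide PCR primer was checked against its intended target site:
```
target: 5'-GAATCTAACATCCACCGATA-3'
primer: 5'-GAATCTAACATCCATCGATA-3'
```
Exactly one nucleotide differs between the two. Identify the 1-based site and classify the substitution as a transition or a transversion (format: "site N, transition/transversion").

site 15, transition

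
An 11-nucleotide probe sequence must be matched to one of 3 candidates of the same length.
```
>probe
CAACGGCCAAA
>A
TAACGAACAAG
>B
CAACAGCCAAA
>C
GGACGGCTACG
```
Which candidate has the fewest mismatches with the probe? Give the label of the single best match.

B

Hamming distances to probe — A: 4; B: 1; C: 5.
Smallest is B with 1 mismatch.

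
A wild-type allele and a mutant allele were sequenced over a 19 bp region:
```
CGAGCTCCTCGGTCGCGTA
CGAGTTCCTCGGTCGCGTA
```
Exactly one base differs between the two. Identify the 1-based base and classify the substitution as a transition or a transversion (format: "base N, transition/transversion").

base 5, transition

The sequences differ only at base 5: C→T (pyrimidine→pyrimidine), a transition.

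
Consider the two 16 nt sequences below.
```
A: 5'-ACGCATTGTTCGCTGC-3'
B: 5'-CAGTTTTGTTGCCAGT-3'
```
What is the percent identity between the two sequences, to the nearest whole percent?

Mismatches at positions 1, 2, 4, 5, 11, 12, 14, 16 (1-based): 8 of 16.
Identical positions: 8/16 = 50% → 50%.

50%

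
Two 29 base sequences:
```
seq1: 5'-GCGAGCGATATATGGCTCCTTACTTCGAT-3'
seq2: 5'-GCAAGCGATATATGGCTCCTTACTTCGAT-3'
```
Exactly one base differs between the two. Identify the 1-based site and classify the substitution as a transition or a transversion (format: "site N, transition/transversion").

site 3, transition

The sequences differ only at site 3: G→A (purine→purine), a transition.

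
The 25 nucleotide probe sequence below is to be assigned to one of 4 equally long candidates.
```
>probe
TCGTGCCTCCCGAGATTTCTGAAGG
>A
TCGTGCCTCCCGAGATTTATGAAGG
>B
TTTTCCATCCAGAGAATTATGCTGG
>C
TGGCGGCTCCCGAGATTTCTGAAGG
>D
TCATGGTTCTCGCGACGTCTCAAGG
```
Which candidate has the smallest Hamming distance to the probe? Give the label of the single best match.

Hamming distances to probe — A: 1; B: 9; C: 3; D: 8.
Smallest is A with 1 mismatch.

A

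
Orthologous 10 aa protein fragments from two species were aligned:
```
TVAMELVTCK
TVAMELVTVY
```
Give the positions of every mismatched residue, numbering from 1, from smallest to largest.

9, 10

Differences at position 9 (C→V), position 10 (K→Y).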